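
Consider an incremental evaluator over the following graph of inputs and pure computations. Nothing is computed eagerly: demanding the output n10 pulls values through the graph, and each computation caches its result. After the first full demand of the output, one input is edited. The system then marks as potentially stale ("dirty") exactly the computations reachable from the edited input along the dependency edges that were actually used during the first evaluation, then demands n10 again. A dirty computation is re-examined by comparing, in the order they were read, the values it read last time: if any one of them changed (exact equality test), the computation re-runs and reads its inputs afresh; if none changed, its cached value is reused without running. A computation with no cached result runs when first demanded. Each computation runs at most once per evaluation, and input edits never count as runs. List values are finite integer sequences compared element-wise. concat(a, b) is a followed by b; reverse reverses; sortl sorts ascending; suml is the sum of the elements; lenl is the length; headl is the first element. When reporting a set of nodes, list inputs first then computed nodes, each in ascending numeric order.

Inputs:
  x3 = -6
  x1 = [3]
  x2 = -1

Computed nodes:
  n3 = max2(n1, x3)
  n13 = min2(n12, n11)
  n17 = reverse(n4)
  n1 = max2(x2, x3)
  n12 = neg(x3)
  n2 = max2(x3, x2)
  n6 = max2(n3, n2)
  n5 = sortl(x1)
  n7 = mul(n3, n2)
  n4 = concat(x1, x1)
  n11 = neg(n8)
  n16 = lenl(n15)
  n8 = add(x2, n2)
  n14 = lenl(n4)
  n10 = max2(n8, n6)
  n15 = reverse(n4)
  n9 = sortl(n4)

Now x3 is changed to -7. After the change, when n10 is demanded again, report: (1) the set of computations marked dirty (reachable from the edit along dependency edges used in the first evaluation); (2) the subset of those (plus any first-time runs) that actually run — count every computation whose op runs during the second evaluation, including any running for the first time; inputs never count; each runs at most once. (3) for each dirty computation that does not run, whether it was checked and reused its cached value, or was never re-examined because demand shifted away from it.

Initial pass — values computed on the first demand:
  n1 = max2(-1, -6) = -1
  n2 = max2(-6, -1) = -1
  n3 = max2(-1, -6) = -1
  n6 = max2(-1, -1) = -1
  n8 = add(-1, -1) = -2
  n10 = max2(-2, -1) = -1

Second demand — change propagation:
  n1: re-runs because x3 -6->-7; new result -1 (unchanged).
  n2: re-runs because x3 -6->-7; new result -1 (unchanged).
  n3: re-runs because x3 -6->-7; new result -1 (unchanged).
  n6: re-examined; everything it read last time is the same (n3 unchanged, n2 unchanged) — cache -1 kept, no run.
  n8: re-examined; everything it read last time is the same (x2 unchanged, n2 unchanged) — cache -2 kept, no run.
  n10: re-examined; everything it read last time is the same (n8 unchanged, n6 unchanged) — cache -1 kept, no run.

The important point: at n6 every value read last time is unchanged, so the dirty flag clears without a run.

Dirty set: n1, n2, n3, n6, n8, n10.
Run set: n1, n2, n3 (3 run).
Re-examined without running (cache reused): n6, n8, n10.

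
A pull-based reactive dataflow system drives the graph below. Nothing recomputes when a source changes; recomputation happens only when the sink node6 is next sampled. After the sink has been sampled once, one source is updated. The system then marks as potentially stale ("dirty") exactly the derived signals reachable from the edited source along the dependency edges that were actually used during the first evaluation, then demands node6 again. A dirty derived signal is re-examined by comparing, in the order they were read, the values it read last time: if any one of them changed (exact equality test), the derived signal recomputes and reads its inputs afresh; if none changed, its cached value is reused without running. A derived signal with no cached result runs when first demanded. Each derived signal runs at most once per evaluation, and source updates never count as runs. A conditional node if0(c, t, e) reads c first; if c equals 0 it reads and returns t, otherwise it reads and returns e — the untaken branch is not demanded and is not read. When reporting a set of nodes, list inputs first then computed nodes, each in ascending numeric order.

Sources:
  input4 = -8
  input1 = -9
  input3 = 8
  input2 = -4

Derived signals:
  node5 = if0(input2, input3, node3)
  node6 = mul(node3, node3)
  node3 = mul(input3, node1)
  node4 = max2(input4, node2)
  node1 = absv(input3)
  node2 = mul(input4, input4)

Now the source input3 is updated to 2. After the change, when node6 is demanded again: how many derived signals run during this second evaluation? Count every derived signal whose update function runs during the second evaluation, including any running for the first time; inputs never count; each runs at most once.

First evaluation (everything demanded from the output):
  node1 = absv(8) = 8
  node3 = mul(8, 8) = 64
  node6 = mul(64, 64) = 4096

Propagation after the edit:
  node1: runs — input3 8->2; result 2.
  node3: runs — input3 8->2; node1 8->2; result 4.
  node6: runs — node3 64->4; node3 64->4; result 16.

Derived signals that run: node1, node3, node6 — 3 in total.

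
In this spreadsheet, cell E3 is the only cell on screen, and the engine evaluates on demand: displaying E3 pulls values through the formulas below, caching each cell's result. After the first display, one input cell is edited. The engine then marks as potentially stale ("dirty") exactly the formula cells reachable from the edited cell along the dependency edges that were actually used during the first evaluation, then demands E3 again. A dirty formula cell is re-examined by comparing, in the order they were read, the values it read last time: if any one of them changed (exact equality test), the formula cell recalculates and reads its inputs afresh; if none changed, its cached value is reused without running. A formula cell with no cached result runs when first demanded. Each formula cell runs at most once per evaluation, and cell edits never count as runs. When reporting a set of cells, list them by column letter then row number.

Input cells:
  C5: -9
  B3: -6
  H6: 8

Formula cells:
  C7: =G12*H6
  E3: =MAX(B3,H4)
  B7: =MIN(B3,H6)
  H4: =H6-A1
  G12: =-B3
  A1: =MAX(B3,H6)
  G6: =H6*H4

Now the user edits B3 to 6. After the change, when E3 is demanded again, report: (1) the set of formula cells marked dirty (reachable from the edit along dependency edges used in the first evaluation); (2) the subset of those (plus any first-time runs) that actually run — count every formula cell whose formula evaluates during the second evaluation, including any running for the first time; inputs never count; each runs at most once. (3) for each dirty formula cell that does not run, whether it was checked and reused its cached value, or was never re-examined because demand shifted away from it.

Dirty set: A1, E3, H4.
Run set: A1, E3 (2 run).
Re-examined without running (cache reused): H4.
The important point: at H4 every value read last time is unchanged, so the dirty flag clears without a run.

Initial pass — values computed on the first demand:
  A1 = MAX(-6, 8) = 8
  H4 = 8 - 8 = 0
  E3 = MAX(-6, 0) = 0

Second demand — change propagation:
  A1: re-runs because B3 -6->6; new result 8 (unchanged).
  H4: re-examined; everything it read last time is the same (H6 unchanged, A1 unchanged) — cache 0 kept, no run.
  E3: re-runs because B3 -6->6; new result 6.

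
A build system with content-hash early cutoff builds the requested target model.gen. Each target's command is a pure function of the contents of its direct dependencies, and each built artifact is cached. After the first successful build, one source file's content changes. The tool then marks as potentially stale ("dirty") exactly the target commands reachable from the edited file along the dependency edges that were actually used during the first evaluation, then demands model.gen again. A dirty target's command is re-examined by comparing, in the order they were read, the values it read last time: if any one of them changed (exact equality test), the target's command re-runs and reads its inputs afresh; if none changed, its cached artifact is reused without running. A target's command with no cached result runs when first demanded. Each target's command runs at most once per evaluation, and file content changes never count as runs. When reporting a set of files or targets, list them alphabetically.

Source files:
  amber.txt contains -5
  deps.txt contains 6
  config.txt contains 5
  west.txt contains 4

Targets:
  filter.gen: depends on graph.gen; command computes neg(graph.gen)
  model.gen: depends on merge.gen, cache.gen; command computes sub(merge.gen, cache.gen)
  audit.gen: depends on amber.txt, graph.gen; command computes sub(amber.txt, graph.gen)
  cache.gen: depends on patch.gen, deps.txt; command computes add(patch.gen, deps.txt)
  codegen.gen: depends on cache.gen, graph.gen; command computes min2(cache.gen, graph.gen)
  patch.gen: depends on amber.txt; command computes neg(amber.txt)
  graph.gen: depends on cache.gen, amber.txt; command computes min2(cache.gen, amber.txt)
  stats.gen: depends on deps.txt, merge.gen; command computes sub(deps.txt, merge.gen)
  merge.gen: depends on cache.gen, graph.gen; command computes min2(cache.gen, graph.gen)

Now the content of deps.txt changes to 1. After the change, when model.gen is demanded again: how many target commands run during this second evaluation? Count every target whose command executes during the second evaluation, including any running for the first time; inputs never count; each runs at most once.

First evaluation (everything demanded from the output):
  patch.gen = neg(-5) = 5
  cache.gen = add(5, 6) = 11
  graph.gen = min2(11, -5) = -5
  merge.gen = min2(11, -5) = -5
  model.gen = sub(-5, 11) = -16

Propagation after the edit:
  cache.gen: runs — deps.txt 6->1; result 6.
  graph.gen: runs — cache.gen 11->6; result -5 (same value as before).
  merge.gen: runs — cache.gen 11->6; result -5 (same value as before).
  model.gen: runs — cache.gen 11->6; result -11.

Target commands that run: cache.gen, graph.gen, merge.gen, model.gen — 4 in total.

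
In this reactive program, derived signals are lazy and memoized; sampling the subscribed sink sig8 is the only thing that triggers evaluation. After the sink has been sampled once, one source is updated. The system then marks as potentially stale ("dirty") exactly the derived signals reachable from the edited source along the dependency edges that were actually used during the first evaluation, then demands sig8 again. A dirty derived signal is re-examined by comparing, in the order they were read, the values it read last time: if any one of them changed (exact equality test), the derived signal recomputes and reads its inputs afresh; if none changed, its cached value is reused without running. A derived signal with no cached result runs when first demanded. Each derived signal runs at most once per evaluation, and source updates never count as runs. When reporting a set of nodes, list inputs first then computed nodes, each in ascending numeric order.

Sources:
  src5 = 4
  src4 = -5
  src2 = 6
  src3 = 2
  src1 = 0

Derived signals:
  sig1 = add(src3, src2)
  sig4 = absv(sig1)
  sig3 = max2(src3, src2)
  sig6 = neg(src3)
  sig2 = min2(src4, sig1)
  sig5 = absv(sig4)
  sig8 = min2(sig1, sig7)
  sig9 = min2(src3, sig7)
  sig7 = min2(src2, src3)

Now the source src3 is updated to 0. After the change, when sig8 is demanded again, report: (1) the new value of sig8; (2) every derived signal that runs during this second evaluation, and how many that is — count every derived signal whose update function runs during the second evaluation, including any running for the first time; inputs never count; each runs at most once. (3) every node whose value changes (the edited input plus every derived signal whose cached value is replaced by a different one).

Demanding sig8 again yields 0.
3 derived signals run: sig1, sig7, sig8.
The nodes whose values change: src3, sig1, sig7, sig8.

First demand of the output computes:
  sig1 = add(2, 6) = 8
  sig7 = min2(6, 2) = 2
  sig8 = min2(8, 2) = 2

After the edit, cleaning proceeds:
  sig1: a read changed (src3 2->0) — executes, giving 6.
  sig7: a read changed (src3 2->0) — executes, giving 0.
  sig8: a read changed (sig1 8->6; sig7 2->0) — executes, giving 0.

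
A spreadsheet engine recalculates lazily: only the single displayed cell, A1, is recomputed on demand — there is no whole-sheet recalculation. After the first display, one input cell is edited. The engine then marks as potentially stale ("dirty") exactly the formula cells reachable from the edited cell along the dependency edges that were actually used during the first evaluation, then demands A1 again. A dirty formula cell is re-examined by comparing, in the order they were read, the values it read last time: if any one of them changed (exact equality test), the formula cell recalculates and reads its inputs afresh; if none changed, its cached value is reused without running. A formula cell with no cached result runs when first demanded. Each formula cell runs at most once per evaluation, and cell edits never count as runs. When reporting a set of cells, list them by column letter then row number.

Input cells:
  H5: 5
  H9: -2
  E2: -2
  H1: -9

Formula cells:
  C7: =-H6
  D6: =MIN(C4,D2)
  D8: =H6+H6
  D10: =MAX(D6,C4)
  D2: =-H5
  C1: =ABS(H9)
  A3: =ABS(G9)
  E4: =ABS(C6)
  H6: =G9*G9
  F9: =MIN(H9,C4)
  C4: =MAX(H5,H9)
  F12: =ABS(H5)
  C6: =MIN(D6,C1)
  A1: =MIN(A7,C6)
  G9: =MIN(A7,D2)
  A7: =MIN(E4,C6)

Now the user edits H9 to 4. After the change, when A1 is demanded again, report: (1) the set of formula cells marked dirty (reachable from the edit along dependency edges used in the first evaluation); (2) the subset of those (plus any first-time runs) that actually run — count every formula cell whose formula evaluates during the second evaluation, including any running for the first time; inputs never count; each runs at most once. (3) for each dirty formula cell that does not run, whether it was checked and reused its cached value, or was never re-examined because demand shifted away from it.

Marked dirty: A1, A7, C1, C4, C6, D6, E4.
Formula cells that run: C1, C4, C6 — 3 in total.
Checked but reused from cache: A1, A7, D6, E4.
Key observation: the cutoff stops propagation at D6 — its inputs' values are unchanged, so it reuses its cache.

First evaluation (everything demanded from the output):
  C1 = ABS(-2) = 2
  C4 = MAX(5, -2) = 5
  D2 = -(5) = -5
  D6 = MIN(5, -5) = -5
  C6 = MIN(-5, 2) = -5
  E4 = ABS(-5) = 5
  A7 = MIN(5, -5) = -5
  A1 = MIN(-5, -5) = -5

Propagation after the edit:
  C1: runs — H9 -2->4; result 4.
  C4: runs — H9 -2->4; result 5 (same value as before).
  D6: checked — values it read are unchanged (C4 unchanged, D2 unchanged); reused cached -5 without running.
  C6: runs — C1 2->4; result -5 (same value as before).
  E4: checked — values it read are unchanged (C6 unchanged); reused cached 5 without running.
  A7: checked — values it read are unchanged (E4 unchanged, C6 unchanged); reused cached -5 without running.
  A1: checked — values it read are unchanged (A7 unchanged, C6 unchanged); reused cached -5 without running.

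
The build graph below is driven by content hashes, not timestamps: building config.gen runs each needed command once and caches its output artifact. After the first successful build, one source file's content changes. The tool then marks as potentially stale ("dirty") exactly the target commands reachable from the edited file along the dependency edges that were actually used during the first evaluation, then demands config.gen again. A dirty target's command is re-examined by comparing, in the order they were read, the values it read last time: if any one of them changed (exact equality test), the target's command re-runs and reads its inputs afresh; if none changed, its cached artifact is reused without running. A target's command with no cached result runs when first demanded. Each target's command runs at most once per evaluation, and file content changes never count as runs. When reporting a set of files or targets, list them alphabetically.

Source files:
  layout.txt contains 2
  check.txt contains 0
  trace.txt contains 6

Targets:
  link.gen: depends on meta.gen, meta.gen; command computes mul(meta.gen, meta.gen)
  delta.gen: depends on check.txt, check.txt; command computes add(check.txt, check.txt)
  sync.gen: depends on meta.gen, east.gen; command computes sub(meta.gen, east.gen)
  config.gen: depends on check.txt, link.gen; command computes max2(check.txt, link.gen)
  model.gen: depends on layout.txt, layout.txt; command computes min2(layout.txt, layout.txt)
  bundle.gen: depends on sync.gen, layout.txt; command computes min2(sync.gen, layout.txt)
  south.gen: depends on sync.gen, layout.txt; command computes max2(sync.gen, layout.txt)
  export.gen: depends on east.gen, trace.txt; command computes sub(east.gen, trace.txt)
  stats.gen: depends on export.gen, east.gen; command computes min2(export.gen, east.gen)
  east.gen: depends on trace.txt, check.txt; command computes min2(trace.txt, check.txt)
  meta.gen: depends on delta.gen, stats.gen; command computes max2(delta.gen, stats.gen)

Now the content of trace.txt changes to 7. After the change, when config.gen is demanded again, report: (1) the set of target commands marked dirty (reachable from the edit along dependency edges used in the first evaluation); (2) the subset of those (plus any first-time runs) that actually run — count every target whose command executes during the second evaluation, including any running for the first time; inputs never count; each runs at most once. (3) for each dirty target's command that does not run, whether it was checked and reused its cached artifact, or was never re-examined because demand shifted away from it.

Dirty set: config.gen, east.gen, export.gen, link.gen, meta.gen, stats.gen.
Run set: east.gen, export.gen, meta.gen, stats.gen (4 run).
Re-examined without running (cache reused): config.gen, link.gen.
The important point: at link.gen every value read last time is unchanged, so the dirty flag clears without a run.

Initial pass — values computed on the first demand:
  delta.gen = add(0, 0) = 0
  east.gen = min2(6, 0) = 0
  export.gen = sub(0, 6) = -6
  stats.gen = min2(-6, 0) = -6
  meta.gen = max2(0, -6) = 0
  link.gen = mul(0, 0) = 0
  config.gen = max2(0, 0) = 0

Second demand — change propagation:
  east.gen: re-runs because trace.txt 6->7; new result 0 (unchanged).
  export.gen: re-runs because trace.txt 6->7; new result -7.
  stats.gen: re-runs because export.gen -6->-7; new result -7.
  meta.gen: re-runs because stats.gen -6->-7; new result 0 (unchanged).
  link.gen: re-examined; everything it read last time is the same (meta.gen unchanged, meta.gen unchanged) — cache 0 kept, no run.
  config.gen: re-examined; everything it read last time is the same (check.txt unchanged, link.gen unchanged) — cache 0 kept, no run.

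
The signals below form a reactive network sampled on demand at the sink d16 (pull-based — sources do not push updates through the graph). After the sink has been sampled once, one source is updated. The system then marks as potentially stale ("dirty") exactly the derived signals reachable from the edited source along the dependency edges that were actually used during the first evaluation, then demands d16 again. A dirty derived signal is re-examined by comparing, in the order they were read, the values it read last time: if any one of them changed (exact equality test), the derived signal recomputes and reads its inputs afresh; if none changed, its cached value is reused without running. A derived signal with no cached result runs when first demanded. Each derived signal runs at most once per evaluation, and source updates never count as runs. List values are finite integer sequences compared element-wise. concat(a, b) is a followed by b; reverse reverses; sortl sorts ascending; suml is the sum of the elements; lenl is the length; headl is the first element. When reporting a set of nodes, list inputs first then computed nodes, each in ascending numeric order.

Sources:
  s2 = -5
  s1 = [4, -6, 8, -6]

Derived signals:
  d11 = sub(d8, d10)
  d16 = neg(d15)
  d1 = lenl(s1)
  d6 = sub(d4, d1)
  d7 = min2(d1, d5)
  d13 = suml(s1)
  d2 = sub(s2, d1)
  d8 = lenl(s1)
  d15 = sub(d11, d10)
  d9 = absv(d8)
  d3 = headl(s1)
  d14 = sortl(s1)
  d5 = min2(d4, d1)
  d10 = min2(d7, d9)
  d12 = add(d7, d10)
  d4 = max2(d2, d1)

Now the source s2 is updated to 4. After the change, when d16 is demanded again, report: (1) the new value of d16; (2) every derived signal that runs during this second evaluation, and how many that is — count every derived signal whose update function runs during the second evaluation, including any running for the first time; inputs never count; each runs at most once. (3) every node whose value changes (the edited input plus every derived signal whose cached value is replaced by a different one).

d16 now evaluates to 4.
Run set: d2, d4 (2 run).
Changed values: s2, d2.
The important point: d4 recomputes to an identical value, and the output ends up unchanged.

Initial pass — values computed on the first demand:
  d1 = lenl([4, -6, 8, -6]) = 4
  d2 = sub(-5, 4) = -9
  d4 = max2(-9, 4) = 4
  d5 = min2(4, 4) = 4
  d7 = min2(4, 4) = 4
  d8 = lenl([4, -6, 8, -6]) = 4
  d9 = absv(4) = 4
  d10 = min2(4, 4) = 4
  d11 = sub(4, 4) = 0
  d15 = sub(0, 4) = -4
  d16 = neg(-4) = 4

Second demand — change propagation:
  d2: re-runs because s2 -5->4; new result 0.
  d4: re-runs because d2 -9->0; new result 4 (unchanged).
  d5: re-examined; everything it read last time is the same (d4 unchanged, d1 unchanged) — cache 4 kept, no run.
  d7: re-examined; everything it read last time is the same (d1 unchanged, d5 unchanged) — cache 4 kept, no run.
  d10: re-examined; everything it read last time is the same (d7 unchanged, d9 unchanged) — cache 4 kept, no run.
  d11: re-examined; everything it read last time is the same (d8 unchanged, d10 unchanged) — cache 0 kept, no run.
  d15: re-examined; everything it read last time is the same (d11 unchanged, d10 unchanged) — cache -4 kept, no run.
  d16: re-examined; everything it read last time is the same (d15 unchanged) — cache 4 kept, no run.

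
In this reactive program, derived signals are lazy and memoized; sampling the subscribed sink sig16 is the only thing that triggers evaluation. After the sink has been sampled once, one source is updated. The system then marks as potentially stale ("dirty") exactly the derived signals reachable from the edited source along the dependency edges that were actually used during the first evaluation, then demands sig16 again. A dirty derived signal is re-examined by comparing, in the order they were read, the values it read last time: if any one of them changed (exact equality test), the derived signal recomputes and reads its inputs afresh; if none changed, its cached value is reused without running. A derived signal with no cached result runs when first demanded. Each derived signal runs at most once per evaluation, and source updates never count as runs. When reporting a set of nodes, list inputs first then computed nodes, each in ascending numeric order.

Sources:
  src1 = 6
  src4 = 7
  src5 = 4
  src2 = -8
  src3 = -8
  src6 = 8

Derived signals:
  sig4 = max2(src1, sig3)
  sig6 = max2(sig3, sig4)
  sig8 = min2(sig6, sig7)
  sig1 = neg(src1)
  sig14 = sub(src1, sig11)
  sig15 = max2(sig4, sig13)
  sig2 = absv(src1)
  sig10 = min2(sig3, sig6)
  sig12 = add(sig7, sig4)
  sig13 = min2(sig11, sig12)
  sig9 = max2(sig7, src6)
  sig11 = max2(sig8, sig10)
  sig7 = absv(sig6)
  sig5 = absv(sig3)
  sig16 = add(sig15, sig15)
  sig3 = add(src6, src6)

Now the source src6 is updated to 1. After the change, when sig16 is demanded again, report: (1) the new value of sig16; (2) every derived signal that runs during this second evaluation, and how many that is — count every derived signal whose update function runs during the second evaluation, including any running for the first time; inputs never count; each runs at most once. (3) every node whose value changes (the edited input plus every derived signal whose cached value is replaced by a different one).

Demanding sig16 again yields 12.
11 derived signals run: sig3, sig4, sig6, sig7, sig8, sig10, sig11, sig12, sig13, sig15, sig16.
The nodes whose values change: src6, sig3, sig4, sig6, sig7, sig8, sig10, sig11, sig12, sig13, sig15, sig16.

First demand of the output computes:
  sig3 = add(8, 8) = 16
  sig4 = max2(6, 16) = 16
  sig6 = max2(16, 16) = 16
  sig7 = absv(16) = 16
  sig8 = min2(16, 16) = 16
  sig10 = min2(16, 16) = 16
  sig11 = max2(16, 16) = 16
  sig12 = add(16, 16) = 32
  sig13 = min2(16, 32) = 16
  sig15 = max2(16, 16) = 16
  sig16 = add(16, 16) = 32

After the edit, cleaning proceeds:
  sig3: a read changed (src6 8->1; src6 8->1) — executes, giving 2.
  sig4: a read changed (sig3 16->2) — executes, giving 6.
  sig6: a read changed (sig3 16->2; sig4 16->6) — executes, giving 6.
  sig7: a read changed (sig6 16->6) — executes, giving 6.
  sig8: a read changed (sig6 16->6; sig7 16->6) — executes, giving 6.
  sig10: a read changed (sig3 16->2; sig6 16->6) — executes, giving 2.
  sig11: a read changed (sig8 16->6; sig10 16->2) — executes, giving 6.
  sig12: a read changed (sig7 16->6; sig4 16->6) — executes, giving 12.
  sig13: a read changed (sig11 16->6; sig12 32->12) — executes, giving 6.
  sig15: a read changed (sig4 16->6; sig13 16->6) — executes, giving 6.
  sig16: a read changed (sig15 16->6; sig15 16->6) — executes, giving 12.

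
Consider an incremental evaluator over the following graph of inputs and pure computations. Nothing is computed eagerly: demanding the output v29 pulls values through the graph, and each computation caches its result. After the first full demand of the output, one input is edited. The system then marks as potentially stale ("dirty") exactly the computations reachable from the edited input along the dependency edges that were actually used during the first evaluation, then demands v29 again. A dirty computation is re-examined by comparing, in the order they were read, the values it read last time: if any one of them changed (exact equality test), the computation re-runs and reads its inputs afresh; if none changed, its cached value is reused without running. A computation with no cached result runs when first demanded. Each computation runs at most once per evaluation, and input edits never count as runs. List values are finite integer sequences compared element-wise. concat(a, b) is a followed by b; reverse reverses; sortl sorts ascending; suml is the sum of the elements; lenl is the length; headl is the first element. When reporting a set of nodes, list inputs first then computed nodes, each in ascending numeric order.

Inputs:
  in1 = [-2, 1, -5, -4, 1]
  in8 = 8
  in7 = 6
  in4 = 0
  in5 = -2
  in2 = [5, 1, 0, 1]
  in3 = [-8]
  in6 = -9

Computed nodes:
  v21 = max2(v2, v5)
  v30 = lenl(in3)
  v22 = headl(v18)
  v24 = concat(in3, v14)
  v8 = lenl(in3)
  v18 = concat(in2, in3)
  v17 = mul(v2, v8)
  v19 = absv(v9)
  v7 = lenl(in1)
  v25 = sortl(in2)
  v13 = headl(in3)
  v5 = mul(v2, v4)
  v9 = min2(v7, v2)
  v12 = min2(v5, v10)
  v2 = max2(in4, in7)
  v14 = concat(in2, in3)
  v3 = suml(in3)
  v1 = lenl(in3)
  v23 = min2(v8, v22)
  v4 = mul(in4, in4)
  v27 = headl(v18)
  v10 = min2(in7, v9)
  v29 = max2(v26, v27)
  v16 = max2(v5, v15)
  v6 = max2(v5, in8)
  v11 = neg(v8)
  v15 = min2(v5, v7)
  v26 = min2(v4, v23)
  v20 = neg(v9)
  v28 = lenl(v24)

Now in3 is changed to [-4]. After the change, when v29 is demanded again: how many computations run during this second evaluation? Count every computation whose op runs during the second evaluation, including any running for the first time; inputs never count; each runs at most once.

Run set: v8, v18, v22, v27 (4 run).
The important point: at v23 every value read last time is unchanged, so the dirty flag clears without a run.

Initial pass — values computed on the first demand:
  v4 = mul(0, 0) = 0
  v8 = lenl([-8]) = 1
  v18 = concat([5, 1, 0, 1], [-8]) = [5, 1, 0, 1, -8]
  v22 = headl([5, 1, 0, 1, -8]) = 5
  v23 = min2(1, 5) = 1
  v26 = min2(0, 1) = 0
  v27 = headl([5, 1, 0, 1, -8]) = 5
  v29 = max2(0, 5) = 5

Second demand — change propagation:
  v8: re-runs because in3 [-8]->[-4]; new result 1 (unchanged).
  v18: re-runs because in3 [-8]->[-4]; new result [5, 1, 0, 1, -4].
  v22: re-runs because v18 [5, 1, 0, 1, -8]->[5, 1, 0, 1, -4]; new result 5 (unchanged).
  v23: re-examined; everything it read last time is the same (v8 unchanged, v22 unchanged) — cache 1 kept, no run.
  v26: re-examined; everything it read last time is the same (v4 unchanged, v23 unchanged) — cache 0 kept, no run.
  v27: re-runs because v18 [5, 1, 0, 1, -8]->[5, 1, 0, 1, -4]; new result 5 (unchanged).
  v29: re-examined; everything it read last time is the same (v26 unchanged, v27 unchanged) — cache 5 kept, no run.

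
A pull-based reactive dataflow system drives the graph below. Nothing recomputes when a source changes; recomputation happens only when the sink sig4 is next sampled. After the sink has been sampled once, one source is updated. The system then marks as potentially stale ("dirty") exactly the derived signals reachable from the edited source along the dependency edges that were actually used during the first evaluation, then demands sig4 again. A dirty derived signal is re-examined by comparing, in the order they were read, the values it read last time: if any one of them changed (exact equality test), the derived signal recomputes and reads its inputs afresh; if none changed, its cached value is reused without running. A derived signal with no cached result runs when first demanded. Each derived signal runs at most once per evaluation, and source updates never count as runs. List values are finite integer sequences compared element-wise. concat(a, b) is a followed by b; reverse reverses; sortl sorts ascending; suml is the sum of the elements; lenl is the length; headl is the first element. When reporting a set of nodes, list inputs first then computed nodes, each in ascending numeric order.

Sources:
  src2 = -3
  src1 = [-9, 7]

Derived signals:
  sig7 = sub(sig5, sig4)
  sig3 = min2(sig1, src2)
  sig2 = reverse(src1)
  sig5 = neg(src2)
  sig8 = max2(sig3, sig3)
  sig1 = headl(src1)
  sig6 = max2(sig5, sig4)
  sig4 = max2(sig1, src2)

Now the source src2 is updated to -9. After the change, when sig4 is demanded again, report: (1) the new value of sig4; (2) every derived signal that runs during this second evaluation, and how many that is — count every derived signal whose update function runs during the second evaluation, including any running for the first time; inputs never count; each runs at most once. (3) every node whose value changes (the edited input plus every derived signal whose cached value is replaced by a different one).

First evaluation (everything demanded from the output):
  sig1 = headl([-9, 7]) = -9
  sig4 = max2(-9, -3) = -3

Propagation after the edit:
  sig4: runs — src2 -3->-9; result -9.

New value of sig4: -9.
Derived signals that run: sig4 — 1 in total.
Values that change: src2, sig4.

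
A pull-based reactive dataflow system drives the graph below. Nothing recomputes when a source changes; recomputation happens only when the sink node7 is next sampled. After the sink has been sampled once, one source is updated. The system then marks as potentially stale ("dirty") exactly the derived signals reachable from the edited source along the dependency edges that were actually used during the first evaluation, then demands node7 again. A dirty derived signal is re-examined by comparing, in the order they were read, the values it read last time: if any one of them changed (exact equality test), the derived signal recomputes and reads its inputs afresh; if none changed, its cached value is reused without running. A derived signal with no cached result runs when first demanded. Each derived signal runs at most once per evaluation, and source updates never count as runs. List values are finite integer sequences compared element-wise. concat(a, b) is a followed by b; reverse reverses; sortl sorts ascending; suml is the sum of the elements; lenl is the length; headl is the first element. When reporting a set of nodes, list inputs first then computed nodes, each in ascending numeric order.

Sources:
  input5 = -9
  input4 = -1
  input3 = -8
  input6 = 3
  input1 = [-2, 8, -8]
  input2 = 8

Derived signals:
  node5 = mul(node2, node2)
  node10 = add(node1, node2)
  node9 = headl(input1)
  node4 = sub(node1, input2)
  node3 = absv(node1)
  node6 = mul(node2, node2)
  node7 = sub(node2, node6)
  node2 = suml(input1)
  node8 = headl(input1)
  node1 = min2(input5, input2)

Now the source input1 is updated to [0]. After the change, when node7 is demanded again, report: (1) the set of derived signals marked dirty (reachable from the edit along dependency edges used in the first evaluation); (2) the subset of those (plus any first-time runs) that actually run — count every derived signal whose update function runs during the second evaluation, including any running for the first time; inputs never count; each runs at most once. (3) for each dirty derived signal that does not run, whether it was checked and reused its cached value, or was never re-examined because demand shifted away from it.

Marked dirty: node2, node6, node7.
Derived signals that run: node2, node6, node7 — 3 in total.
Every dirty derived signal ran.

First evaluation (everything demanded from the output):
  node2 = suml([-2, 8, -8]) = -2
  node6 = mul(-2, -2) = 4
  node7 = sub(-2, 4) = -6

Propagation after the edit:
  node2: runs — input1 [-2, 8, -8]->[0]; result 0.
  node6: runs — node2 -2->0; node2 -2->0; result 0.
  node7: runs — node2 -2->0; node6 4->0; result 0.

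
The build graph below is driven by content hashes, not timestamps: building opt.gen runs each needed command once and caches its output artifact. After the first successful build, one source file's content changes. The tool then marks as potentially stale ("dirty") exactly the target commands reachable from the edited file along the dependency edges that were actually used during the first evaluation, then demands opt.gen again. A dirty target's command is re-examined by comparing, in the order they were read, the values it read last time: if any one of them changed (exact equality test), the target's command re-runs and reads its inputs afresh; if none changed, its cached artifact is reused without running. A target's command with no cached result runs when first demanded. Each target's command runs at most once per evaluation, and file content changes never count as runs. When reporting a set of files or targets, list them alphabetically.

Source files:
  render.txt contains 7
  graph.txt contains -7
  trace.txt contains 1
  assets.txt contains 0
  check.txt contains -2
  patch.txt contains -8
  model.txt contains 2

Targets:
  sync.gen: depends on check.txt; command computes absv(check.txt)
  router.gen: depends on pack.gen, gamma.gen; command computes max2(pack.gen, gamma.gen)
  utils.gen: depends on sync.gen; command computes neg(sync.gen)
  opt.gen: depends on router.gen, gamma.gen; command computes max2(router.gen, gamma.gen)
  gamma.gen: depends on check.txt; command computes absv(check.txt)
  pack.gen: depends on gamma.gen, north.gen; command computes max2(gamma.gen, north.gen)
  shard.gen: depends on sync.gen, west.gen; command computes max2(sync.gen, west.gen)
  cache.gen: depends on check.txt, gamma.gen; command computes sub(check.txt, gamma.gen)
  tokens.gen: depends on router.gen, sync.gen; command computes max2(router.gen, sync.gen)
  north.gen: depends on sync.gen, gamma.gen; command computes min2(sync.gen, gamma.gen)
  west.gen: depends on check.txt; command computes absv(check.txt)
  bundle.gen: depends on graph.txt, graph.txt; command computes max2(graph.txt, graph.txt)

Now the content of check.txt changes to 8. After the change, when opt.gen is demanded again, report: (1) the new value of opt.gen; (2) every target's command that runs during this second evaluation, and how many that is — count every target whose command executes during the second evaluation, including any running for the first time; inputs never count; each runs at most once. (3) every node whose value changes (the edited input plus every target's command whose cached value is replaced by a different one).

Initial pass — values computed on the first demand:
  gamma.gen = absv(-2) = 2
  sync.gen = absv(-2) = 2
  north.gen = min2(2, 2) = 2
  pack.gen = max2(2, 2) = 2
  router.gen = max2(2, 2) = 2
  opt.gen = max2(2, 2) = 2

Second demand — change propagation:
  gamma.gen: re-runs because check.txt -2->8; new result 8.
  sync.gen: re-runs because check.txt -2->8; new result 8.
  north.gen: re-runs because sync.gen 2->8; gamma.gen 2->8; new result 8.
  pack.gen: re-runs because gamma.gen 2->8; north.gen 2->8; new result 8.
  router.gen: re-runs because pack.gen 2->8; gamma.gen 2->8; new result 8.
  opt.gen: re-runs because router.gen 2->8; gamma.gen 2->8; new result 8.

opt.gen now evaluates to 8.
Run set: gamma.gen, north.gen, opt.gen, pack.gen, router.gen, sync.gen (6 run).
Changed values: check.txt, gamma.gen, north.gen, opt.gen, pack.gen, router.gen, sync.gen.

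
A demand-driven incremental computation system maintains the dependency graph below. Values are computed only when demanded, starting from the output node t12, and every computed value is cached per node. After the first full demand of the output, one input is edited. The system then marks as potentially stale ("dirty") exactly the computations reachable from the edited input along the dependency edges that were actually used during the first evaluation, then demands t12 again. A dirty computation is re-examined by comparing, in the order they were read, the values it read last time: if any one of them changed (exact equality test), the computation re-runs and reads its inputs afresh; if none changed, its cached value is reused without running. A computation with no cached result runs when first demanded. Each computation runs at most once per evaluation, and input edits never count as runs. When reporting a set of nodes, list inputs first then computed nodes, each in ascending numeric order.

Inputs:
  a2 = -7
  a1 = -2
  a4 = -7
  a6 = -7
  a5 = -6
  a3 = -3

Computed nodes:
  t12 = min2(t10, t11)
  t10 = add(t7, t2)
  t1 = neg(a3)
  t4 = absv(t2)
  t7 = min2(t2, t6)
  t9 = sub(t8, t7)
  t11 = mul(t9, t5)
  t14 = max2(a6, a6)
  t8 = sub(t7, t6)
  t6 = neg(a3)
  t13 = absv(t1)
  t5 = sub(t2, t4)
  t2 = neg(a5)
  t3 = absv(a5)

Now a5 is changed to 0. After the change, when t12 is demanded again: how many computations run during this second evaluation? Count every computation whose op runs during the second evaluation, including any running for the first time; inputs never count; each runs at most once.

Computations that run: t2, t4, t5, t7, t8, t9, t10, t12 — 8 in total.
Key observation: the cutoff stops propagation at t11 — its inputs' values are unchanged, so it reuses its cache.

First evaluation (everything demanded from the output):
  t2 = neg(-6) = 6
  t4 = absv(6) = 6
  t5 = sub(6, 6) = 0
  t6 = neg(-3) = 3
  t7 = min2(6, 3) = 3
  t8 = sub(3, 3) = 0
  t9 = sub(0, 3) = -3
  t10 = add(3, 6) = 9
  t11 = mul(-3, 0) = 0
  t12 = min2(9, 0) = 0

Propagation after the edit:
  t2: runs — a5 -6->0; result 0.
  t4: runs — t2 6->0; result 0.
  t5: runs — t2 6->0; t4 6->0; result 0 (same value as before).
  t7: runs — t2 6->0; result 0.
  t8: runs — t7 3->0; result -3.
  t9: runs — t8 0->-3; t7 3->0; result -3 (same value as before).
  t10: runs — t7 3->0; t2 6->0; result 0.
  t11: checked — values it read are unchanged (t9 unchanged, t5 unchanged); reused cached 0 without running.
  t12: runs — t10 9->0; result 0 (same value as before).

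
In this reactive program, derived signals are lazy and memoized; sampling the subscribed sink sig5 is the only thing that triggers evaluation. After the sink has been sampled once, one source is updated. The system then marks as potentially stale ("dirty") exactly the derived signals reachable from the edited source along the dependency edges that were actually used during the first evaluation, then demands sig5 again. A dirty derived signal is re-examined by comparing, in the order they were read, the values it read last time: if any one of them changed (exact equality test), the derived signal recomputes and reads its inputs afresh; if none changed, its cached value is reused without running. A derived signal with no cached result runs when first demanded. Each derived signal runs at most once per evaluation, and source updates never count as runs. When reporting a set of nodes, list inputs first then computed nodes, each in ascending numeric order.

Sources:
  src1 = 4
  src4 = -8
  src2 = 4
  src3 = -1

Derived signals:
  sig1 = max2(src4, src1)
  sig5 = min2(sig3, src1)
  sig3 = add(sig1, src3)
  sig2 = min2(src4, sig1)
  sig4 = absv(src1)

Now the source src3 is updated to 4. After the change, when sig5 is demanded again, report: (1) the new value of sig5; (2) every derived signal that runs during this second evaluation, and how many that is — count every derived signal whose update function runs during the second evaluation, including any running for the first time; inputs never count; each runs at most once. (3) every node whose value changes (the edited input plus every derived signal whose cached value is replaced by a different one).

Demanding sig5 again yields 4.
2 derived signals run: sig3, sig5.
The nodes whose values change: src3, sig3, sig5.

First demand of the output computes:
  sig1 = max2(-8, 4) = 4
  sig3 = add(4, -1) = 3
  sig5 = min2(3, 4) = 3

After the edit, cleaning proceeds:
  sig3: a read changed (src3 -1->4) — executes, giving 8.
  sig5: a read changed (sig3 3->8) — executes, giving 4.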